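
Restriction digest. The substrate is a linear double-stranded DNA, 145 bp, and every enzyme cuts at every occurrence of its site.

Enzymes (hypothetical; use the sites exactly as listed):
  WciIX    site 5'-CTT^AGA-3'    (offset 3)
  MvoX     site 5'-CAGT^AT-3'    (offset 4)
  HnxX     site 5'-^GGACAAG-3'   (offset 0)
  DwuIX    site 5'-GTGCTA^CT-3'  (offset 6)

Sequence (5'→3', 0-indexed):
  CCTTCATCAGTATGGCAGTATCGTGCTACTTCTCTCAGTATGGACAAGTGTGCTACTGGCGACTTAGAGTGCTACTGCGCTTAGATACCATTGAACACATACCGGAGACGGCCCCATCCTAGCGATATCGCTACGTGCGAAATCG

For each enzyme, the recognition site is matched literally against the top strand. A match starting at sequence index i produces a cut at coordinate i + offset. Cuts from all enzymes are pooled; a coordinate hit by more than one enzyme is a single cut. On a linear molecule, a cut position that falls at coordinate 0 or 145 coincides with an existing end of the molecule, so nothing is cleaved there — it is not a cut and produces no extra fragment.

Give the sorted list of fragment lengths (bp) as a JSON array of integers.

Scan for sites:
  WciIX CTTAGA/3: at [62, 79] ⇒ [65, 82]
  MvoX CAGTAT/4: at [7, 15, 35] ⇒ [11, 19, 39]
  HnxX GGACAAG/0: at [41] ⇒ [41]
  DwuIX GTGCTACT/6: at [22, 49, 68] ⇒ [28, 55, 74]

Pooled cuts: [11, 19, 28, 39, 41, 55, 65, 74, 82]

Fragment lengths:
  [0,11): 11 bp
  [11,19): 8 bp
  [19,28): 9 bp
  [28,39): 11 bp
  [39,41): 2 bp
  [41,55): 14 bp
  [55,65): 10 bp
  [65,74): 9 bp
  [74,82): 8 bp
  [82,145): 63 bp

[2,8,8,9,9,10,11,11,14,63]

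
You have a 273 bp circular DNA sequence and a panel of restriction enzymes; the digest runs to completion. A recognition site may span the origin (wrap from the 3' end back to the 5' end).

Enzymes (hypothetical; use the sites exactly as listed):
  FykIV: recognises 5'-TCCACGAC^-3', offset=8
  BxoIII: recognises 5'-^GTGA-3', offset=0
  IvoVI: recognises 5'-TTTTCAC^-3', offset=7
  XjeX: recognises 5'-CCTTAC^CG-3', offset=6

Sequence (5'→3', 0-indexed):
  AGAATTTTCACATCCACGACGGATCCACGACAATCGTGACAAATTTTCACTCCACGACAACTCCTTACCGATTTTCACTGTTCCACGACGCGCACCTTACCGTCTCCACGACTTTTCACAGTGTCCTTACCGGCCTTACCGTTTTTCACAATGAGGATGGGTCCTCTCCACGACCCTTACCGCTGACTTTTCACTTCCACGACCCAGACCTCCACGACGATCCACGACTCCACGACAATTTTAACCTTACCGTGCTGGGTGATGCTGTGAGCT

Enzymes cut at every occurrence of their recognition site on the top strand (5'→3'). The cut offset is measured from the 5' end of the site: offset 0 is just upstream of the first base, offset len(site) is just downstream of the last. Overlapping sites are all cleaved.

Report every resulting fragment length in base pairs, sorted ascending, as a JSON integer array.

[4,6,7,8,8,8,8,9,9,9,10,10,10,10,11,11,11,11,12,14,14,15,15,18,25]

Site scan:
  FykIV TCCACGAC/8: at [12, 23, 50, 81, 104, 166, 195, 210, 220, 228] ⇒ [20, 31, 58, 89, 112, 174, 203, 218, 228, 236]
  BxoIII GTGA/0: at [35, 258, 266] ⇒ [35, 258, 266]
  IvoVI TTTTCAC/7: at [4, 43, 71, 112, 142, 187] ⇒ [11, 50, 78, 119, 149, 194]
  XjeX CCTTACCG/6: at [62, 94, 124, 133, 174, 244] ⇒ [68, 100, 130, 139, 180, 250]

All cut coordinates (distinct, sorted): [11, 20, 31, 35, 50, 58, 68, 78, 89, 100, 112, 119, 130, 139, 149, 174, 180, 194, 203, 218, 228, 236, 250, 258, 266]

Fragment lengths:
  11→20: 9 bp
  20→31: 11 bp
  31→35: 4 bp
  35→50: 15 bp
  50→58: 8 bp
  58→68: 10 bp
  68→78: 10 bp
  78→89: 11 bp
  89→100: 11 bp
  100→112: 12 bp
  112→119: 7 bp
  119→130: 11 bp
  130→139: 9 bp
  139→149: 10 bp
  149→174: 25 bp
  174→180: 6 bp
  180→194: 14 bp
  194→203: 9 bp
  203→218: 15 bp
  218→228: 10 bp
  228→236: 8 bp
  236→250: 14 bp
  250→258: 8 bp
  258→266: 8 bp
  266→11 (wrap): 273-266+11 = 18 bp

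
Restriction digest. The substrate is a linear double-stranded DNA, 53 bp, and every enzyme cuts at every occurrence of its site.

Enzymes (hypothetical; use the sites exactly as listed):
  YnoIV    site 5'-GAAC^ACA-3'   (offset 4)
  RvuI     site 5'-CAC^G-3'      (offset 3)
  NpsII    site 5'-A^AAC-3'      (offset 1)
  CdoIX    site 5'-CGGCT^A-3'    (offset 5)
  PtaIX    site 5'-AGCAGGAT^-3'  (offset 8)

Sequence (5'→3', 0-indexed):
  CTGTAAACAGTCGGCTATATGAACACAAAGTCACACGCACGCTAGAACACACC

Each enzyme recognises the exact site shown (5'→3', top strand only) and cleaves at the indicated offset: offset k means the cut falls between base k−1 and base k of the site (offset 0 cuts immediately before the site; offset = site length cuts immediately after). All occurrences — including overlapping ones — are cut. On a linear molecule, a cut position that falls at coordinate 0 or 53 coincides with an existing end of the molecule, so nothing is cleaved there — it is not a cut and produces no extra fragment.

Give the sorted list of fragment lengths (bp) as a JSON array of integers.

[4,5,5,8,8,11,12]

Per-enzyme occurrences:
  YnoIV GAACACA/4: at [20, 44] ⇒ [24, 48]
  RvuI CACG/3: at [33, 37] ⇒ [36, 40]
  NpsII AAAC/1: at [4] ⇒ [5]
  CdoIX CGGCTA/5: at [11] ⇒ [16]
  PtaIX (AGCAGGAT, off=8): no sites

All cut coordinates (distinct, sorted): [5, 16, 24, 36, 40, 48]

Fragment lengths:
  [0,5): 5 bp
  [5,16): 11 bp
  [16,24): 8 bp
  [24,36): 12 bp
  [36,40): 4 bp
  [40,48): 8 bp
  [48,53): 5 bp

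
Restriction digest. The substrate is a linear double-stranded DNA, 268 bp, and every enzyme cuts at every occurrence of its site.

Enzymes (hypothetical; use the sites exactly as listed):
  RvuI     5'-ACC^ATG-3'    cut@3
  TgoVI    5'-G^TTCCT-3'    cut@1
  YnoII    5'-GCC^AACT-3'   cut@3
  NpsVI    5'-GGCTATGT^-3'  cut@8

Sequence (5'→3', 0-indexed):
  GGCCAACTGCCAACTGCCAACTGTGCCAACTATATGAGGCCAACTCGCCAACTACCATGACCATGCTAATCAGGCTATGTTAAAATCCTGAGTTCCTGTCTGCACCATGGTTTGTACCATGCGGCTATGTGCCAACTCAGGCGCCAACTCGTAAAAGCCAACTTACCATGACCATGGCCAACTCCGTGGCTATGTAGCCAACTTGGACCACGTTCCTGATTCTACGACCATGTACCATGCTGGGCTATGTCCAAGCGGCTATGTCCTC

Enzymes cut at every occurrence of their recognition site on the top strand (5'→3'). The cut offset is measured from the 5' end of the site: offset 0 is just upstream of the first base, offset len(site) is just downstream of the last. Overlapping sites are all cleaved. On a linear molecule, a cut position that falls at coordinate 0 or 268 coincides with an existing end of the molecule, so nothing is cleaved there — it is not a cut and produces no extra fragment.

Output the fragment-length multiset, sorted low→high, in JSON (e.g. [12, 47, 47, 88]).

Site scan:
  RvuI ACCATG/3: at [53, 59, 103, 115, 164, 170, 226, 233] ⇒ [56, 62, 106, 118, 167, 173, 229, 236]
  TgoVI GTTCCT/1: at [91, 211] ⇒ [92, 212]
  YnoII GCCAACT/3: at [1, 8, 15, 24, 38, 46, 130, 142, 156, 176, 196] ⇒ [4, 11, 18, 27, 41, 49, 133, 145, 159, 179, 199]
  NpsVI GGCTATGT/8: at [72, 122, 187, 242, 256] ⇒ [80, 130, 195, 250, 264]

All cut coordinates (distinct, sorted): [4, 11, 18, 27, 41, 49, 56, 62, 80, 92, 106, 118, 130, 133, 145, 159, 167, 173, 179, 195, 199, 212, 229, 236, 250, 264]

Fragment lengths:
  [0,4): 4 bp
  [4,11): 7 bp
  [11,18): 7 bp
  [18,27): 9 bp
  [27,41): 14 bp
  [41,49): 8 bp
  [49,56): 7 bp
  [56,62): 6 bp
  [62,80): 18 bp
  [80,92): 12 bp
  [92,106): 14 bp
  [106,118): 12 bp
  [118,130): 12 bp
  [130,133): 3 bp
  [133,145): 12 bp
  [145,159): 14 bp
  [159,167): 8 bp
  [167,173): 6 bp
  [173,179): 6 bp
  [179,195): 16 bp
  [195,199): 4 bp
  [199,212): 13 bp
  [212,229): 17 bp
  [229,236): 7 bp
  [236,250): 14 bp
  [250,264): 14 bp
  [264,268): 4 bp

[3,4,4,4,6,6,6,7,7,7,7,8,8,9,12,12,12,12,13,14,14,14,14,14,16,17,18]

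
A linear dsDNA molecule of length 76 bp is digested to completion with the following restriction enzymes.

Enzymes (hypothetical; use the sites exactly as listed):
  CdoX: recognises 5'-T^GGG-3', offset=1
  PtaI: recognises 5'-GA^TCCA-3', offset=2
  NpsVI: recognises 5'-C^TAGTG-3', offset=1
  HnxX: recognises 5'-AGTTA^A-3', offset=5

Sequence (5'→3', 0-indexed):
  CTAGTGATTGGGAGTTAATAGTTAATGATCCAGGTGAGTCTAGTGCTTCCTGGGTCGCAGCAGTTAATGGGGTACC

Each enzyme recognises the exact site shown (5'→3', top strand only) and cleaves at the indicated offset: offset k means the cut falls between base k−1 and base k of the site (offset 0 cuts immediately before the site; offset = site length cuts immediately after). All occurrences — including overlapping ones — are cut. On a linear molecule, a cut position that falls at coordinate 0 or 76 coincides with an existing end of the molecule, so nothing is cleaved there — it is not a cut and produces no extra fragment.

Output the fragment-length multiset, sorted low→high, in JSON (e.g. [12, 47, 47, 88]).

[1,2,4,7,8,8,8,11,12,15]

Scan for sites:
  CdoX TGGG/1: at [8, 50, 67] ⇒ [9, 51, 68]
  PtaI GATCCA/2: at [26] ⇒ [28]
  NpsVI CTAGTG/1: at [0, 39] ⇒ [1, 40]
  HnxX AGTTAA/5: at [12, 19, 61] ⇒ [17, 24, 66]

All cut coordinates (distinct, sorted): [1, 9, 17, 24, 28, 40, 51, 66, 68]

Fragments:
  [0,1): 1 bp
  [1,9): 8 bp
  [9,17): 8 bp
  [17,24): 7 bp
  [24,28): 4 bp
  [28,40): 12 bp
  [40,51): 11 bp
  [51,66): 15 bp
  [66,68): 2 bp
  [68,76): 8 bp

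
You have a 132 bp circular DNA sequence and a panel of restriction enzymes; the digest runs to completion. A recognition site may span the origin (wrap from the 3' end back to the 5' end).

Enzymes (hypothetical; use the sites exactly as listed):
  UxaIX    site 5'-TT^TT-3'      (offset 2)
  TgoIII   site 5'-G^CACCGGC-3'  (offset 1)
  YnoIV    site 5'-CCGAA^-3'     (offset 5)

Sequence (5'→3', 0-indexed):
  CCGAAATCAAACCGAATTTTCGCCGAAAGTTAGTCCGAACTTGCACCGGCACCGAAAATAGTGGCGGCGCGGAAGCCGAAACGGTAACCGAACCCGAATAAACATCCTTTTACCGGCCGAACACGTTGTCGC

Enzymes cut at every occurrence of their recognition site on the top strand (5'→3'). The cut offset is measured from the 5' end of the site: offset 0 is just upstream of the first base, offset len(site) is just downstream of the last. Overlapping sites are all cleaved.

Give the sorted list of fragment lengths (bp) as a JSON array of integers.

[2,4,6,9,11,11,12,12,12,13,16,24]

Per-enzyme occurrences:
  UxaIX (TTTT, off=2): starts [16, 107] → cuts [18, 109]
  TgoIII (GCACCGGC, off=1): starts [42] → cuts [43]
  YnoIV (CCGAA, off=5): starts [0, 11, 22, 34, 51, 75, 87, 93, 116] → cuts [5, 16, 27, 39, 56, 80, 92, 98, 121]

All cut coordinates (distinct, sorted): [5, 16, 18, 27, 39, 43, 56, 80, 92, 98, 109, 121]

Fragment lengths:
  5→16: 11 bp
  16→18: 2 bp
  18→27: 9 bp
  27→39: 12 bp
  39→43: 4 bp
  43→56: 13 bp
  56→80: 24 bp
  80→92: 12 bp
  92→98: 6 bp
  98→109: 11 bp
  109→121: 12 bp
  121→5 (wrap): 132-121+5 = 16 bp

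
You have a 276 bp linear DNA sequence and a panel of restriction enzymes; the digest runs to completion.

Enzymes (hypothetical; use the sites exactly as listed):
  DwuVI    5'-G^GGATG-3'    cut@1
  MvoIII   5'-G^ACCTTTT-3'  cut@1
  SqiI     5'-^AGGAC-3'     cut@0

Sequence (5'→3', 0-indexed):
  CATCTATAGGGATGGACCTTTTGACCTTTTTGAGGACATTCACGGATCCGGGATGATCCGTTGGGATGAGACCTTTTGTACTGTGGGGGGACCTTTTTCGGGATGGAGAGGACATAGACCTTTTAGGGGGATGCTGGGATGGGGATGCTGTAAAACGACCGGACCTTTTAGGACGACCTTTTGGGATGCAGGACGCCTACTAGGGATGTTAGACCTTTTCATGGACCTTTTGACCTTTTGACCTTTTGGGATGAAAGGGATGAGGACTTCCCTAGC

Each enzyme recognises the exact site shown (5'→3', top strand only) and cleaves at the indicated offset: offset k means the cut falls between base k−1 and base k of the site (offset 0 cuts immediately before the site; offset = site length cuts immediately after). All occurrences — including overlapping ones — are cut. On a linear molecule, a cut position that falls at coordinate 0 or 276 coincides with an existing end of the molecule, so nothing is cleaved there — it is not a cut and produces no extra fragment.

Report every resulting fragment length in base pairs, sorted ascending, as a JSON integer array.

Scan for sites:
  DwuVI (GGGATG, off=1): starts [8, 49, 62, 99, 127, 135, 141, 182, 202, 247, 256] → cuts [9, 50, 63, 100, 128, 136, 142, 183, 203, 248, 257]
  MvoIII (GACCTTTT, off=1): starts [14, 22, 69, 89, 116, 161, 174, 211, 223, 231, 239] → cuts [15, 23, 70, 90, 117, 162, 175, 212, 224, 232, 240]
  SqiI (AGGAC, off=0): starts [32, 108, 169, 189, 262] → cuts [32, 108, 169, 189, 262]

Pooled cuts: [9, 15, 23, 32, 50, 63, 70, 90, 100, 108, 117, 128, 136, 142, 162, 169, 175, 183, 189, 203, 212, 224, 232, 240, 248, 257, 262]

Fragment lengths:
  [0,9): 9 bp
  [9,15): 6 bp
  [15,23): 8 bp
  [23,32): 9 bp
  [32,50): 18 bp
  [50,63): 13 bp
  [63,70): 7 bp
  [70,90): 20 bp
  [90,100): 10 bp
  [100,108): 8 bp
  [108,117): 9 bp
  [117,128): 11 bp
  [128,136): 8 bp
  [136,142): 6 bp
  [142,162): 20 bp
  [162,169): 7 bp
  [169,175): 6 bp
  [175,183): 8 bp
  [183,189): 6 bp
  [189,203): 14 bp
  [203,212): 9 bp
  [212,224): 12 bp
  [224,232): 8 bp
  [232,240): 8 bp
  [240,248): 8 bp
  [248,257): 9 bp
  [257,262): 5 bp
  [262,276): 14 bp

[5,6,6,6,6,7,7,8,8,8,8,8,8,8,9,9,9,9,9,10,11,12,13,14,14,18,20,20]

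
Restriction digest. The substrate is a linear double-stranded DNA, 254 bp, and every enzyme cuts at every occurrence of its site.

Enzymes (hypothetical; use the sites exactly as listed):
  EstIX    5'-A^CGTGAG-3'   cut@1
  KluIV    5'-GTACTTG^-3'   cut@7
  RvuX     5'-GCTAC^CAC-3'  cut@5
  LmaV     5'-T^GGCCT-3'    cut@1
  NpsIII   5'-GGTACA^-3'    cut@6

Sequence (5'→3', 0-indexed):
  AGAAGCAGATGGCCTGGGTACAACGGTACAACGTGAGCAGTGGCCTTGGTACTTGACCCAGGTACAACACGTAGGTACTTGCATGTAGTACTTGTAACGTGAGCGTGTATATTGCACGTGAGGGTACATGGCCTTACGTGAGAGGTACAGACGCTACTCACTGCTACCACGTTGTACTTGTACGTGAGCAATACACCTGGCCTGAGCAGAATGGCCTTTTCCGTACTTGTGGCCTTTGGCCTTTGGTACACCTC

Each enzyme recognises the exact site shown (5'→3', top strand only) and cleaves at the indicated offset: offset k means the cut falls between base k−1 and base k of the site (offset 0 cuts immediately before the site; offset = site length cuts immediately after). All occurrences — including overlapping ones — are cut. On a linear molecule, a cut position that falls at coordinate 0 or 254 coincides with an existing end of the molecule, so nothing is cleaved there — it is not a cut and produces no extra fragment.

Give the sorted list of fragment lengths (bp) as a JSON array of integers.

[1,1,1,2,3,4,7,7,8,10,10,11,12,12,13,13,13,13,14,14,15,16,17,18,19]

Per-enzyme occurrences:
  EstIX (ACGTGAG, off=1): starts [30, 96, 115, 135, 181] → cuts [31, 97, 116, 136, 182]
  KluIV (GTACTTG, off=7): starts [48, 74, 87, 173, 222] → cuts [55, 81, 94, 180, 229]
  RvuX (GCTACCAC, off=5): starts [162] → cuts [167]
  LmaV (TGGCCT, off=1): starts [9, 40, 128, 197, 211, 229, 236] → cuts [10, 41, 129, 198, 212, 230, 237]
  NpsIII (GGTACA, off=6): starts [16, 24, 60, 122, 143, 244] → cuts [22, 30, 66, 128, 149, 250]

Pooled cuts: [10, 22, 30, 31, 41, 55, 66, 81, 94, 97, 116, 128, 129, 136, 149, 167, 180, 182, 198, 212, 229, 230, 237, 250]

Fragment lengths:
  [0,10): 10 bp
  [10,22): 12 bp
  [22,30): 8 bp
  [30,31): 1 bp
  [31,41): 10 bp
  [41,55): 14 bp
  [55,66): 11 bp
  [66,81): 15 bp
  [81,94): 13 bp
  [94,97): 3 bp
  [97,116): 19 bp
  [116,128): 12 bp
  [128,129): 1 bp
  [129,136): 7 bp
  [136,149): 13 bp
  [149,167): 18 bp
  [167,180): 13 bp
  [180,182): 2 bp
  [182,198): 16 bp
  [198,212): 14 bp
  [212,229): 17 bp
  [229,230): 1 bp
  [230,237): 7 bp
  [237,250): 13 bp
  [250,254): 4 bp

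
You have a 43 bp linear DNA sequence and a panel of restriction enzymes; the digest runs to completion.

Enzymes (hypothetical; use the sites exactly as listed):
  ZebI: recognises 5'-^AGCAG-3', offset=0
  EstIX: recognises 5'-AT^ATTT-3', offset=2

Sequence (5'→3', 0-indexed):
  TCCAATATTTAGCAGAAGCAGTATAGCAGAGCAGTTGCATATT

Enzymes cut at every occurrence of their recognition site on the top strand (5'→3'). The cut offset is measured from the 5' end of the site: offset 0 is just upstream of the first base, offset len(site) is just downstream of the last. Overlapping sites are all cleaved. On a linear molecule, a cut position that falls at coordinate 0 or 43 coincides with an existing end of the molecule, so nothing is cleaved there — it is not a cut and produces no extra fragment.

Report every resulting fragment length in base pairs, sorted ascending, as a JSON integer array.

[4,5,6,6,8,14]

Per-enzyme occurrences:
  ZebI AGCAG/0: at [10, 16, 24, 29] ⇒ [10, 16, 24, 29]
  EstIX ATATTT/2: at [4] ⇒ [6]

All cut coordinates (distinct, sorted): [6, 10, 16, 24, 29]

Fragment lengths:
  [0,6): 6 bp
  [6,10): 4 bp
  [10,16): 6 bp
  [16,24): 8 bp
  [24,29): 5 bp
  [29,43): 14 bp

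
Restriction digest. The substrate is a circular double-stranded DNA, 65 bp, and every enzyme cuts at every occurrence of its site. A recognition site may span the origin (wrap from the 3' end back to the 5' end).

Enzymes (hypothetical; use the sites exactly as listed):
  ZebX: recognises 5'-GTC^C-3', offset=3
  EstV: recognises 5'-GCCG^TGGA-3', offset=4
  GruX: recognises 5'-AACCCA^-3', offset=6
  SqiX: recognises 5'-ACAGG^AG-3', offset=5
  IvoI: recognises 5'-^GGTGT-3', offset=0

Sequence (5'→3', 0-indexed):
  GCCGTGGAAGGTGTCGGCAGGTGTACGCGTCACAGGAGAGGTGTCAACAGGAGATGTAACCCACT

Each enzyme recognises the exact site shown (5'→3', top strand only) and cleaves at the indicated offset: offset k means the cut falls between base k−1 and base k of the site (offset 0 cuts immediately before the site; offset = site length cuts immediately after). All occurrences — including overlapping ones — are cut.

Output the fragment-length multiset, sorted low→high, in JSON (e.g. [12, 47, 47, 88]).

[3,5,6,10,12,12,17]

Scan for sites:
  ZebX (GTCC, off=3): no sites
  EstV GCCGTGGA/4: at [0] ⇒ [4]
  GruX AACCCA/6: at [57] ⇒ [63]
  SqiX ACAGGAG/5: at [31, 46] ⇒ [36, 51]
  IvoI GGTGT/0: at [9, 19, 39] ⇒ [9, 19, 39]

Pooled cuts: [4, 9, 19, 36, 39, 51, 63]

Fragments:
  4→9: 5 bp
  9→19: 10 bp
  19→36: 17 bp
  36→39: 3 bp
  39→51: 12 bp
  51→63: 12 bp
  63→4 (wrap): 65-63+4 = 6 bp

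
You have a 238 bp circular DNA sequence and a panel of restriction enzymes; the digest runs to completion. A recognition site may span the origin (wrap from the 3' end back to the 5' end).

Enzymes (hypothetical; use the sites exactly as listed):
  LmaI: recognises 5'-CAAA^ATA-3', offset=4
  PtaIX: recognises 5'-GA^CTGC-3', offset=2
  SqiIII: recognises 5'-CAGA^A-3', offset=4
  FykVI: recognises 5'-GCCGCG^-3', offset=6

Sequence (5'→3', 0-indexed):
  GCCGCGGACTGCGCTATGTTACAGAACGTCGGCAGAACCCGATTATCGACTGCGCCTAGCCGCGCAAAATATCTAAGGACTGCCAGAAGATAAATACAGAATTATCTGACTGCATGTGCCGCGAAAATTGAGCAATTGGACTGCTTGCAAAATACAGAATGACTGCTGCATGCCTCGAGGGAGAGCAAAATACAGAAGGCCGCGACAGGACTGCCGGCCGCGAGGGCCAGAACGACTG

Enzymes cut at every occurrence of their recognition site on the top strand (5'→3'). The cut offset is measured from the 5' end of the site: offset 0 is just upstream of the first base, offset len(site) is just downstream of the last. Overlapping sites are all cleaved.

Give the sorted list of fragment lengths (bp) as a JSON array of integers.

Scan for sites:
  LmaI (CAAAATA, off=4): starts [64, 147, 185] → cuts [68, 151, 189]
  PtaIX (GACTGC, off=2): starts [6, 47, 77, 107, 138, 160, 208] → cuts [8, 49, 79, 109, 140, 162, 210]
  SqiIII (CAGAA, off=4): starts [21, 32, 83, 96, 154, 192, 227] → cuts [25, 36, 87, 100, 158, 196, 231]
  FykVI (GCCGCG, off=6): starts [0, 58, 117, 198, 216] → cuts [6, 64, 123, 204, 222]

Pooled cuts: [6, 8, 25, 36, 49, 64, 68, 79, 87, 100, 109, 123, 140, 151, 158, 162, 189, 196, 204, 210, 222, 231]

Fragment lengths:
  6→8: 2 bp
  8→25: 17 bp
  25→36: 11 bp
  36→49: 13 bp
  49→64: 15 bp
  64→68: 4 bp
  68→79: 11 bp
  79→87: 8 bp
  87→100: 13 bp
  100→109: 9 bp
  109→123: 14 bp
  123→140: 17 bp
  140→151: 11 bp
  151→158: 7 bp
  158→162: 4 bp
  162→189: 27 bp
  189→196: 7 bp
  196→204: 8 bp
  204→210: 6 bp
  210→222: 12 bp
  222→231: 9 bp
  231→6 (wrap): 238-231+6 = 13 bp

[2,4,4,6,7,7,8,8,9,9,11,11,11,12,13,13,13,14,15,17,17,27]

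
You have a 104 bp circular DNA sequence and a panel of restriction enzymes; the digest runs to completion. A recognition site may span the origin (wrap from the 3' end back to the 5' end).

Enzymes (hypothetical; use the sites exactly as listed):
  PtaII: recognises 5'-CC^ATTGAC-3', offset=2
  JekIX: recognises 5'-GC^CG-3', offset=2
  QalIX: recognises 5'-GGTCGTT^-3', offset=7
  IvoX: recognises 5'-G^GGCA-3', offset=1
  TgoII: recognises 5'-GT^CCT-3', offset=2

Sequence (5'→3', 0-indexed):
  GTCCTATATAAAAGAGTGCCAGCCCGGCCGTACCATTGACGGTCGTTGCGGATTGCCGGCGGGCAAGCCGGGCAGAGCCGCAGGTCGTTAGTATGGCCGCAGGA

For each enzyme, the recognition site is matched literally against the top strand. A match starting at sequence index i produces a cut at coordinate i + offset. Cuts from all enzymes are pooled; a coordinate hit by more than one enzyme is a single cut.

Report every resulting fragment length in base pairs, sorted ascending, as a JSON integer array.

[2,5,6,7,8,8,9,9,11,13,26]

Per-enzyme occurrences:
  PtaII CCATTGAC/2: at [32] ⇒ [34]
  JekIX GCCG/2: at [26, 54, 66, 76, 95] ⇒ [28, 56, 68, 78, 97]
  QalIX GGTCGTT/7: at [40, 82] ⇒ [47, 89]
  IvoX GGGCA/1: at [60, 69] ⇒ [61, 70]
  TgoII GTCCT/2: at [0] ⇒ [2]

All cut coordinates (distinct, sorted): [2, 28, 34, 47, 56, 61, 68, 70, 78, 89, 97]

Fragment lengths:
  2→28: 26 bp
  28→34: 6 bp
  34→47: 13 bp
  47→56: 9 bp
  56→61: 5 bp
  61→68: 7 bp
  68→70: 2 bp
  70→78: 8 bp
  78→89: 11 bp
  89→97: 8 bp
  97→2 (wrap): 104-97+2 = 9 bp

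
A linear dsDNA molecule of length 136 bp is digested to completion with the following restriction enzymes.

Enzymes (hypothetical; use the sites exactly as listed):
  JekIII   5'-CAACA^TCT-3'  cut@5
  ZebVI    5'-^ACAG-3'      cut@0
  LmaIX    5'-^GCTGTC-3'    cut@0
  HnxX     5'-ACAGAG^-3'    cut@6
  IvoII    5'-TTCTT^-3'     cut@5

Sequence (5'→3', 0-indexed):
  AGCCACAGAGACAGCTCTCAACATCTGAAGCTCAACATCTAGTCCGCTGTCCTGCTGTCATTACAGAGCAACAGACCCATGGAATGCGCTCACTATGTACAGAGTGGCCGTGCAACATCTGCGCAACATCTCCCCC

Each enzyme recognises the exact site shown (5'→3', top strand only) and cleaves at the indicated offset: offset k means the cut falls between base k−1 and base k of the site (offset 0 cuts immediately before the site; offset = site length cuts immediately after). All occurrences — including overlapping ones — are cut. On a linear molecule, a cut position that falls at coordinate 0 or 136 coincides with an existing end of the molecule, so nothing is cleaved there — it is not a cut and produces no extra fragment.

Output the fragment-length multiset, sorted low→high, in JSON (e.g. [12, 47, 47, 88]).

Per-enzyme occurrences:
  JekIII CAACATCT/5: at [18, 32, 112, 123] ⇒ [23, 37, 117, 128]
  ZebVI ACAG/0: at [4, 10, 62, 70, 98] ⇒ [4, 10, 62, 70, 98]
  LmaIX GCTGTC/0: at [45, 53] ⇒ [45, 53]
  HnxX ACAGAG/6: at [4, 62, 98] ⇒ [10, 68, 104]
  IvoII (TTCTT, off=5): no sites

Pooled cuts: [4, 10, 23, 37, 45, 53, 62, 68, 70, 98, 104, 117, 128]

Fragments:
  [0,4): 4 bp
  [4,10): 6 bp
  [10,23): 13 bp
  [23,37): 14 bp
  [37,45): 8 bp
  [45,53): 8 bp
  [53,62): 9 bp
  [62,68): 6 bp
  [68,70): 2 bp
  [70,98): 28 bp
  [98,104): 6 bp
  [104,117): 13 bp
  [117,128): 11 bp
  [128,136): 8 bp

[2,4,6,6,6,8,8,8,9,11,13,13,14,28]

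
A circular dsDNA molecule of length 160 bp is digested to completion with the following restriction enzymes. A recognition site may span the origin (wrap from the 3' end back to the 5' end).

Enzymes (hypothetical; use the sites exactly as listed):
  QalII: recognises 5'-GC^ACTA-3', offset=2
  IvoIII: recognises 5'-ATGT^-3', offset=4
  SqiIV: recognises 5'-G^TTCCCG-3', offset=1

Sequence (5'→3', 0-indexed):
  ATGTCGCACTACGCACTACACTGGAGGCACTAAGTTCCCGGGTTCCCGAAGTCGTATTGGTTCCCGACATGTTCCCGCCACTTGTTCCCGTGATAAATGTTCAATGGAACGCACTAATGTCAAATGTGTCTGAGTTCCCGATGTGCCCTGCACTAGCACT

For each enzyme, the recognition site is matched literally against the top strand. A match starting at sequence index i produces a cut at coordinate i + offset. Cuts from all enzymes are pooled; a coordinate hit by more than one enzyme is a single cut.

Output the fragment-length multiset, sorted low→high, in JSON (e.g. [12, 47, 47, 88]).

[1,3,6,6,7,7,7,7,7,8,8,10,11,12,12,14,16,18]

Site scan:
  QalII GCACTA/2: at [5, 12, 26, 110, 149, 155] ⇒ [7, 14, 28, 112, 151, 157]
  IvoIII ATGT/4: at [0, 68, 96, 116, 123, 140] ⇒ [4, 72, 100, 120, 127, 144]
  SqiIV GTTCCCG/1: at [33, 41, 59, 70, 83, 133] ⇒ [34, 42, 60, 71, 84, 134]

All cut coordinates (distinct, sorted): [4, 7, 14, 28, 34, 42, 60, 71, 72, 84, 100, 112, 120, 127, 134, 144, 151, 157]

Fragment lengths:
  4→7: 3 bp
  7→14: 7 bp
  14→28: 14 bp
  28→34: 6 bp
  34→42: 8 bp
  42→60: 18 bp
  60→71: 11 bp
  71→72: 1 bp
  72→84: 12 bp
  84→100: 16 bp
  100→112: 12 bp
  112→120: 8 bp
  120→127: 7 bp
  127→134: 7 bp
  134→144: 10 bp
  144→151: 7 bp
  151→157: 6 bp
  157→4 (wrap): 160-157+4 = 7 bp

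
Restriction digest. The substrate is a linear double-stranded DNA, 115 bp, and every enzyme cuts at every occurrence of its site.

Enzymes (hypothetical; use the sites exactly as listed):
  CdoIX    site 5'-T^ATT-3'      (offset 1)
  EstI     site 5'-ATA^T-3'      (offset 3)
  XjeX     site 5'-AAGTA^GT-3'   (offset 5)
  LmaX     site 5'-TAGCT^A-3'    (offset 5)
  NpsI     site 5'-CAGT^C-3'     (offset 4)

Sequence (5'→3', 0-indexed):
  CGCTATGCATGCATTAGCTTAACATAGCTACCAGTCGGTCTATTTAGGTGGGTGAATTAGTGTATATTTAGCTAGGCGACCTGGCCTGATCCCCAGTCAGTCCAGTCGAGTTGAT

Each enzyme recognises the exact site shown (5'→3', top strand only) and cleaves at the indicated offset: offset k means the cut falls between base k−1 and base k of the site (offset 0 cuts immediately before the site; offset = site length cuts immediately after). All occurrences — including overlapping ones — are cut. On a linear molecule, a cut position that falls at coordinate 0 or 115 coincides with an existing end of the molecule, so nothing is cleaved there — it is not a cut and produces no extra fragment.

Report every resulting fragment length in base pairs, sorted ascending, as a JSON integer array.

Scan for sites:
  CdoIX (TATT, off=1): starts [40, 64] → cuts [41, 65]
  EstI (ATAT, off=3): starts [63] → cuts [66]
  XjeX (AAGTAGT, off=5): no sites
  LmaX (TAGCTA, off=5): starts [24, 68] → cuts [29, 73]
  NpsI (CAGTC, off=4): starts [31, 93, 97, 102] → cuts [35, 97, 101, 106]

All cut coordinates (distinct, sorted): [29, 35, 41, 65, 66, 73, 97, 101, 106]

Fragments:
  [0,29): 29 bp
  [29,35): 6 bp
  [35,41): 6 bp
  [41,65): 24 bp
  [65,66): 1 bp
  [66,73): 7 bp
  [73,97): 24 bp
  [97,101): 4 bp
  [101,106): 5 bp
  [106,115): 9 bp

[1,4,5,6,6,7,9,24,24,29]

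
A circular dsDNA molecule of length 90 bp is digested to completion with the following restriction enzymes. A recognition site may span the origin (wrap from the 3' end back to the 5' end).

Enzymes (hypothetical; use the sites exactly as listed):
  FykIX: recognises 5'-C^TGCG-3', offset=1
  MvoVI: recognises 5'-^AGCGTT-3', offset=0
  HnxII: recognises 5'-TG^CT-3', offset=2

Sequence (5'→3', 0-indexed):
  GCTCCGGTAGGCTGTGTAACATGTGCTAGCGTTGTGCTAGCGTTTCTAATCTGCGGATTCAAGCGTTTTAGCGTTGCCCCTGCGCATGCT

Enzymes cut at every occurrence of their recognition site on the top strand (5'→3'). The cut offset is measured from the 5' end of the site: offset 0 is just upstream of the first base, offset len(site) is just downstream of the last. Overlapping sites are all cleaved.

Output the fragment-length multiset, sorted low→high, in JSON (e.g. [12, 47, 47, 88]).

[2,2,3,8,8,9,10,11,13,24]

Site scan:
  FykIX CTGCG/1: at [50, 79] ⇒ [51, 80]
  MvoVI AGCGTT/0: at [27, 38, 61, 69] ⇒ [27, 38, 61, 69]
  HnxII TGCT/2: at [23, 34, 86, 89] ⇒ [1, 25, 36, 88]

Pooled cuts: [1, 25, 27, 36, 38, 51, 61, 69, 80, 88]

Fragments:
  1→25: 24 bp
  25→27: 2 bp
  27→36: 9 bp
  36→38: 2 bp
  38→51: 13 bp
  51→61: 10 bp
  61→69: 8 bp
  69→80: 11 bp
  80→88: 8 bp
  88→1 (wrap): 90-88+1 = 3 bp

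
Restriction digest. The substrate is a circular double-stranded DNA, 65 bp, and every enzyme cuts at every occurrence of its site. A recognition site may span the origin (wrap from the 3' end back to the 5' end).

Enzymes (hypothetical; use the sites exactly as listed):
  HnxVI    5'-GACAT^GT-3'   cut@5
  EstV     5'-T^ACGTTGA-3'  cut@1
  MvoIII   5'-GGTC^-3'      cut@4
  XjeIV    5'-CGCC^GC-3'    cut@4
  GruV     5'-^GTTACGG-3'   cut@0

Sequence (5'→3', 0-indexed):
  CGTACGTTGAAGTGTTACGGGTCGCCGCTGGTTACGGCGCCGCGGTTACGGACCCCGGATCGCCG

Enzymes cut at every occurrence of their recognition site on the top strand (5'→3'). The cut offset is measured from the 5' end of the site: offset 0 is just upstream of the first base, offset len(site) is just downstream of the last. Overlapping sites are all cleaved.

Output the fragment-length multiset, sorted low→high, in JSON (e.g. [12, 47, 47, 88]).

Site scan:
  HnxVI (GACATGT, off=5): no sites
  EstV (TACGTTGA, off=1): starts [2] → cuts [3]
  MvoIII (GGTC, off=4): starts [19] → cuts [23]
  XjeIV (CGCCGC, off=4): starts [22, 37, 60] → cuts [26, 41, 64]
  GruV (GTTACGG, off=0): starts [13, 30, 44] → cuts [13, 30, 44]

All cut coordinates (distinct, sorted): [3, 13, 23, 26, 30, 41, 44, 64]

Fragments:
  3→13: 10 bp
  13→23: 10 bp
  23→26: 3 bp
  26→30: 4 bp
  30→41: 11 bp
  41→44: 3 bp
  44→64: 20 bp
  64→3 (wrap): 65-64+3 = 4 bp

[3,3,4,4,10,10,11,20]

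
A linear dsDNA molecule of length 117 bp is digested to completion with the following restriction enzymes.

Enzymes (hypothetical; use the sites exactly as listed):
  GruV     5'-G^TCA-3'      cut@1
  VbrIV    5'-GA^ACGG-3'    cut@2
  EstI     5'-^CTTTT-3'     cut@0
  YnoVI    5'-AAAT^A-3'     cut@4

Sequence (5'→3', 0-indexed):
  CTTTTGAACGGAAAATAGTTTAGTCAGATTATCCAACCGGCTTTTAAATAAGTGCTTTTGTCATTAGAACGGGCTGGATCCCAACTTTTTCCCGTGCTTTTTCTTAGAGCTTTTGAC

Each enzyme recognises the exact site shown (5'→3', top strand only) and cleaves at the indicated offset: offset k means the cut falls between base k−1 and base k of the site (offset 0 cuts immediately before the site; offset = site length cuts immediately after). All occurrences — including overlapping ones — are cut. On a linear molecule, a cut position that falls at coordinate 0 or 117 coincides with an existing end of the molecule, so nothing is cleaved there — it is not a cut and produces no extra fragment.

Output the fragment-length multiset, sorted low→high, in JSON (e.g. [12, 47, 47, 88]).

Site scan:
  GruV GTCA/1: at [22, 59] ⇒ [23, 60]
  VbrIV GAACGG/2: at [5, 66] ⇒ [7, 68]
  EstI CTTTT/0: at [0, 40, 54, 84, 96, 109] ⇒ [40, 54, 84, 96, 109] (position 0 is a terminus of the linear molecule — no cut)
  YnoVI AAATA/4: at [12, 45] ⇒ [16, 49]

All cut coordinates (distinct, sorted): [7, 16, 23, 40, 49, 54, 60, 68, 84, 96, 109]

Fragments:
  [0,7): 7 bp
  [7,16): 9 bp
  [16,23): 7 bp
  [23,40): 17 bp
  [40,49): 9 bp
  [49,54): 5 bp
  [54,60): 6 bp
  [60,68): 8 bp
  [68,84): 16 bp
  [84,96): 12 bp
  [96,109): 13 bp
  [109,117): 8 bp

[5,6,7,7,8,8,9,9,12,13,16,17]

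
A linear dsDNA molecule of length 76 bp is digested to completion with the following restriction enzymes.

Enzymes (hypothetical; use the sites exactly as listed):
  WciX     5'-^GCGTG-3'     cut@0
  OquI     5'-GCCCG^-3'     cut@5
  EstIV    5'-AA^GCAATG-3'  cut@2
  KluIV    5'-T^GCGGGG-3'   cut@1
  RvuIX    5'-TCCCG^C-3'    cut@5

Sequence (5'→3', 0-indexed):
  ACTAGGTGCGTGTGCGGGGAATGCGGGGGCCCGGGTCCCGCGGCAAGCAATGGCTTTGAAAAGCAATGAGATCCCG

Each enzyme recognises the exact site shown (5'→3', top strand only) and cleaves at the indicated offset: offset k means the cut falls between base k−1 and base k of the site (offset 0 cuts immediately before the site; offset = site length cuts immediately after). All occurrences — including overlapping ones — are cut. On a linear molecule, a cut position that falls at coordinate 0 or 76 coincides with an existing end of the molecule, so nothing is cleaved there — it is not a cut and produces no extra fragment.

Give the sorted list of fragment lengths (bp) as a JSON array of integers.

Site scan:
  WciX GCGTG/0: at [7] ⇒ [7]
  OquI GCCCG/5: at [28] ⇒ [33]
  EstIV AAGCAATG/2: at [44, 60] ⇒ [46, 62]
  KluIV TGCGGGG/1: at [12, 21] ⇒ [13, 22]
  RvuIX TCCCGC/5: at [35] ⇒ [40]

Pooled cuts: [7, 13, 22, 33, 40, 46, 62]

Fragments:
  [0,7): 7 bp
  [7,13): 6 bp
  [13,22): 9 bp
  [22,33): 11 bp
  [33,40): 7 bp
  [40,46): 6 bp
  [46,62): 16 bp
  [62,76): 14 bp

[6,6,7,7,9,11,14,16]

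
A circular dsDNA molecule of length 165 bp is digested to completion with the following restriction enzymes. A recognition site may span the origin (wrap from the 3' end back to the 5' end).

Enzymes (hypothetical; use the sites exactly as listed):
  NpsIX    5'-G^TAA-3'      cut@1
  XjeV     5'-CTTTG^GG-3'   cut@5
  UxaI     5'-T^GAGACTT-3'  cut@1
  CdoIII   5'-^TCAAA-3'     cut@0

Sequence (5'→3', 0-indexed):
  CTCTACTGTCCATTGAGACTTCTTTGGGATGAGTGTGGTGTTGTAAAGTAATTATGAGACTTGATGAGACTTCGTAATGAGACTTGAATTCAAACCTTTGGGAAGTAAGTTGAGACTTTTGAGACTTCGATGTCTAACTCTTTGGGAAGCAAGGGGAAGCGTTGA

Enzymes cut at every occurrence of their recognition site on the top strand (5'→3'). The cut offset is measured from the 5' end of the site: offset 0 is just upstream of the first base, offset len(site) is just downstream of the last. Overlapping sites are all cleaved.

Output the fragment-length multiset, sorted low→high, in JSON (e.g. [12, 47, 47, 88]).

[4,5,5,6,7,9,9,10,11,11,12,17,24,35]

Scan for sites:
  NpsIX GTAA/1: at [42, 47, 73, 104] ⇒ [43, 48, 74, 105]
  XjeV CTTTGGG/5: at [21, 95, 139] ⇒ [26, 100, 144]
  UxaI TGAGACTT/1: at [13, 54, 64, 77, 110, 119] ⇒ [14, 55, 65, 78, 111, 120]
  CdoIII TCAAA/0: at [89] ⇒ [89]

Pooled cuts: [14, 26, 43, 48, 55, 65, 74, 78, 89, 100, 105, 111, 120, 144]

Fragments:
  14→26: 12 bp
  26→43: 17 bp
  43→48: 5 bp
  48→55: 7 bp
  55→65: 10 bp
  65→74: 9 bp
  74→78: 4 bp
  78→89: 11 bp
  89→100: 11 bp
  100→105: 5 bp
  105→111: 6 bp
  111→120: 9 bp
  120→144: 24 bp
  144→14 (wrap): 165-144+14 = 35 bp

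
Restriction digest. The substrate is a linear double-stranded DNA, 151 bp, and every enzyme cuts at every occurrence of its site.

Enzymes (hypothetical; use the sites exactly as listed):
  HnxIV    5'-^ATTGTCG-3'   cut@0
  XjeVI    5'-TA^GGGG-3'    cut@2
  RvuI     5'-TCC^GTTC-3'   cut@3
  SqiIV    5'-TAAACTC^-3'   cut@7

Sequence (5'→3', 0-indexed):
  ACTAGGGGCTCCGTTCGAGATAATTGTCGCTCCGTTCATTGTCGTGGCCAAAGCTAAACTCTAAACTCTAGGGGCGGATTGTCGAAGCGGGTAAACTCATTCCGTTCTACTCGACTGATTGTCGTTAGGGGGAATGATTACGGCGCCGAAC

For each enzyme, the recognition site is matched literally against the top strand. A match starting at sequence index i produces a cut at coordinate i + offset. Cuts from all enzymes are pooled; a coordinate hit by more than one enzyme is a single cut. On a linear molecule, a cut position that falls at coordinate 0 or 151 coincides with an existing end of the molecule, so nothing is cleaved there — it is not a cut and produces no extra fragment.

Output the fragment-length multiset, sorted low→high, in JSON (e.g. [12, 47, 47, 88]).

Scan for sites:
  HnxIV (ATTGTCG, off=0): starts [22, 37, 77, 117] → cuts [22, 37, 77, 117]
  XjeVI (TAGGGG, off=2): starts [2, 68, 125] → cuts [4, 70, 127]
  RvuI (TCCGTTC, off=3): starts [9, 30, 100] → cuts [12, 33, 103]
  SqiIV (TAAACTC, off=7): starts [54, 61, 91] → cuts [61, 68, 98]

Pooled cuts: [4, 12, 22, 33, 37, 61, 68, 70, 77, 98, 103, 117, 127]

Fragment lengths:
  [0,4): 4 bp
  [4,12): 8 bp
  [12,22): 10 bp
  [22,33): 11 bp
  [33,37): 4 bp
  [37,61): 24 bp
  [61,68): 7 bp
  [68,70): 2 bp
  [70,77): 7 bp
  [77,98): 21 bp
  [98,103): 5 bp
  [103,117): 14 bp
  [117,127): 10 bp
  [127,151): 24 bp

[2,4,4,5,7,7,8,10,10,11,14,21,24,24]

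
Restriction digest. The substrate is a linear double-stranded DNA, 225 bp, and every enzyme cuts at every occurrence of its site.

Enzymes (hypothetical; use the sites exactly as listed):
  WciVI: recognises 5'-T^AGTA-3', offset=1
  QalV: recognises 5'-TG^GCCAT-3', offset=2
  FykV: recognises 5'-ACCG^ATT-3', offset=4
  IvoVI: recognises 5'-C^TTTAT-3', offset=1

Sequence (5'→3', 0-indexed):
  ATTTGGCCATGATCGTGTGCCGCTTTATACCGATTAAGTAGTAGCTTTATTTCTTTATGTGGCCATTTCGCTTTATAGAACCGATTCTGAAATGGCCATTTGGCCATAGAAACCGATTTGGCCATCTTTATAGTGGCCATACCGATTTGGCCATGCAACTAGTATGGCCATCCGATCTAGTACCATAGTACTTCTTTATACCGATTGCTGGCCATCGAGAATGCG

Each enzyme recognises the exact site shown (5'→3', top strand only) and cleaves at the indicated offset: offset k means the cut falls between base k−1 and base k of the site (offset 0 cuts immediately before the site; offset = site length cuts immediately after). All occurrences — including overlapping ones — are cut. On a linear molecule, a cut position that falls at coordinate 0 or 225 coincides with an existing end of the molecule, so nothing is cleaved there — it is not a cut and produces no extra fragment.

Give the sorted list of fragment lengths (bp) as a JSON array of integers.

Per-enzyme occurrences:
  WciVI TAGTA/1: at [38, 159, 177, 185] ⇒ [39, 160, 178, 186]
  QalV TGGCCAT/2: at [3, 59, 92, 100, 118, 133, 147, 164, 208] ⇒ [5, 61, 94, 102, 120, 135, 149, 166, 210]
  FykV ACCGATT/4: at [28, 79, 111, 140, 199] ⇒ [32, 83, 115, 144, 203]
  IvoVI CTTTAT/1: at [22, 44, 52, 70, 125, 193] ⇒ [23, 45, 53, 71, 126, 194]

Pooled cuts: [5, 23, 32, 39, 45, 53, 61, 71, 83, 94, 102, 115, 120, 126, 135, 144, 149, 160, 166, 178, 186, 194, 203, 210]

Fragments:
  [0,5): 5 bp
  [5,23): 18 bp
  [23,32): 9 bp
  [32,39): 7 bp
  [39,45): 6 bp
  [45,53): 8 bp
  [53,61): 8 bp
  [61,71): 10 bp
  [71,83): 12 bp
  [83,94): 11 bp
  [94,102): 8 bp
  [102,115): 13 bp
  [115,120): 5 bp
  [120,126): 6 bp
  [126,135): 9 bp
  [135,144): 9 bp
  [144,149): 5 bp
  [149,160): 11 bp
  [160,166): 6 bp
  [166,178): 12 bp
  [178,186): 8 bp
  [186,194): 8 bp
  [194,203): 9 bp
  [203,210): 7 bp
  [210,225): 15 bp

[5,5,5,6,6,6,7,7,8,8,8,8,8,9,9,9,9,10,11,11,12,12,13,15,18]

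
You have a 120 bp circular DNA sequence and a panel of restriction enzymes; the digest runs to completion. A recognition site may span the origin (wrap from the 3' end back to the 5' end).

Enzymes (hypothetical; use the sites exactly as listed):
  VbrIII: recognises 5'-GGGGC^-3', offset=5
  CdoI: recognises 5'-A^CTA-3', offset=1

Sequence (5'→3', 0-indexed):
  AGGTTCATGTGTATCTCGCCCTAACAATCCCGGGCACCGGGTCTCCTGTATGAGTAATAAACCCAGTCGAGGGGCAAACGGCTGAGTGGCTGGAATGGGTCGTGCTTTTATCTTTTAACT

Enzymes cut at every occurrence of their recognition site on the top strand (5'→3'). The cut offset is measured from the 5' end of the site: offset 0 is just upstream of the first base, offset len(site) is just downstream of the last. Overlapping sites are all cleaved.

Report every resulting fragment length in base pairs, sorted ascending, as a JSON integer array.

[43,77]

Scan for sites:
  VbrIII (GGGGC, off=5): starts [70] → cuts [75]
  CdoI (ACTA, off=1): starts [117] → cuts [118]

Pooled cuts: [75, 118]

Fragments:
  75→118: 43 bp
  118→75 (wrap): 120-118+75 = 77 bp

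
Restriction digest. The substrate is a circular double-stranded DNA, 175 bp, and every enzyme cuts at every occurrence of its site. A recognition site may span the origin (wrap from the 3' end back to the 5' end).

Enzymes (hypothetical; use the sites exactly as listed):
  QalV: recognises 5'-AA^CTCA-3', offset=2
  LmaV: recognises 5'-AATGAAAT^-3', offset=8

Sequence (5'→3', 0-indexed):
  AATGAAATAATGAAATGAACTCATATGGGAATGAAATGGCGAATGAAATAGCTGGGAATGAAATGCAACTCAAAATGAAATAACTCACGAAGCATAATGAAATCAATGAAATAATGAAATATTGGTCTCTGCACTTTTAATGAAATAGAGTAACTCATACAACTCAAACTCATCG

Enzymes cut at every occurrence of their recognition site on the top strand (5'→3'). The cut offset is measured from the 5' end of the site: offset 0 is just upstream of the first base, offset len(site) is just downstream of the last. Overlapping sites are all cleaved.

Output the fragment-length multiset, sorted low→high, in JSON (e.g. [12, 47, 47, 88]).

[2,3,4,6,7,8,8,9,9,12,13,15,15,18,20,26]

Per-enzyme occurrences:
  QalV (AACTCA, off=2): starts [17, 66, 81, 151, 160, 166] → cuts [19, 68, 83, 153, 162, 168]
  LmaV (AATGAAAT, off=8): starts [0, 8, 29, 41, 56, 73, 95, 104, 112, 138] → cuts [8, 16, 37, 49, 64, 81, 103, 112, 120, 146]

All cut coordinates (distinct, sorted): [8, 16, 19, 37, 49, 64, 68, 81, 83, 103, 112, 120, 146, 153, 162, 168]

Fragment lengths:
  8→16: 8 bp
  16→19: 3 bp
  19→37: 18 bp
  37→49: 12 bp
  49→64: 15 bp
  64→68: 4 bp
  68→81: 13 bp
  81→83: 2 bp
  83→103: 20 bp
  103→112: 9 bp
  112→120: 8 bp
  120→146: 26 bp
  146→153: 7 bp
  153→162: 9 bp
  162→168: 6 bp
  168→8 (wrap): 175-168+8 = 15 bp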